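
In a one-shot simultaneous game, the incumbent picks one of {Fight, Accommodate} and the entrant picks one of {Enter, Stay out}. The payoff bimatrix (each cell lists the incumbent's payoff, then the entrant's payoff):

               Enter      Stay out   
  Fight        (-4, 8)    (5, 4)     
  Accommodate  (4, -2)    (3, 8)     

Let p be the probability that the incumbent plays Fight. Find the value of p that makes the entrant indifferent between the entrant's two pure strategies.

p = 5/7

In a mixed equilibrium the entrant is indifferent between Enter and Stay out; this condition fixes p.
  the entrant's expected payoff from Enter: p·8 + (1−p)·(-2) = 10p - 2
  the entrant's expected payoff from Stay out: p·4 + (1−p)·8 = -4p + 8
  10p - 2 = -4p + 8  ⇒  14p = 10  ⇒  p = 5/7.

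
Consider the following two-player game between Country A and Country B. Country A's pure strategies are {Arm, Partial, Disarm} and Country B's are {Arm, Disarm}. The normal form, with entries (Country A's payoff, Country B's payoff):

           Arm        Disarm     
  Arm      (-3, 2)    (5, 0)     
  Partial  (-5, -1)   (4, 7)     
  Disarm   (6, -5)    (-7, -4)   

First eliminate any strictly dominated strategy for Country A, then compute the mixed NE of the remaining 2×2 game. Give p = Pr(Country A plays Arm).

Country A's strategy Partial is strictly dominated by Arm: -3 > -5 and 5 > 4. Eliminate Partial.
Set Country B's expected payoff from Arm equal to that from Disarm:
  Country B's payoff from Arm: p·2 + (1−p)·(-5) = 7p - 5
  Country B's payoff from Disarm: p·0 + (1−p)·(-4) = 4p - 4
  7p - 5 = 4p - 4  ⇒  3p = 1  ⇒  p = 1/3.

p = 1/3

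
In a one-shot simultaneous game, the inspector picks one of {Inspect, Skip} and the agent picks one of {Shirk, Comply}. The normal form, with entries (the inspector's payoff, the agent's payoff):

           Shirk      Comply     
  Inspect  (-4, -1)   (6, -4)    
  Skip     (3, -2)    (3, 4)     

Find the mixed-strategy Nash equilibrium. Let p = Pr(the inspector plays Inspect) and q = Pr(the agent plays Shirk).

The inspector's mix must leave the agent indifferent between Shirk and Comply.
  the agent's expected payoff from Shirk: p·(-1) + (1−p)·(-2) = p - 2
  the agent's expected payoff from Comply: p·(-4) + (1−p)·4 = -8p + 4
  p - 2 = -8p + 4  ⇒  9p = 6  ⇒  p = 2/3.
The agent's mix must leave the inspector indifferent between Inspect and Skip.
  the inspector's payoff to Inspect: q·(-4) + (1−q)·6 = -10q + 6
  the inspector's payoff to Skip: q·3 + (1−q)·3 = 3
  -10q + 6 = 3  ⇒  -10q = -3  ⇒  q = 3/10.

p = 2/3, q = 3/10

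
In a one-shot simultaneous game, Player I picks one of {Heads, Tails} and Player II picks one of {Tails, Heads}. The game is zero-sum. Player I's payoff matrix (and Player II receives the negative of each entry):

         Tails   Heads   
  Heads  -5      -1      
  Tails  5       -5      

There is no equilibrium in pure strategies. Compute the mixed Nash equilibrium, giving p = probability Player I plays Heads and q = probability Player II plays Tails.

Player I's mix must leave Player II indifferent between Tails and Heads.
  Player II's payoff to Tails: p·5 + (1−p)·(-5) = 10p - 5
  Player II's payoff to Heads: p·1 + (1−p)·5 = -4p + 5
  10p - 5 = -4p + 5  ⇒  14p = 10  ⇒  p = 5/7.
In a mixed equilibrium Player I is indifferent between Heads and Tails; this condition fixes q.
  Player I's payoff to Heads: q·(-5) + (1−q)·(-1) = -4q - 1
  Player I's payoff to Tails: q·5 + (1−q)·(-5) = 10q - 5
  -4q - 1 = 10q - 5  ⇒  -14q = -4  ⇒  q = 2/7.

p = 5/7, q = 2/7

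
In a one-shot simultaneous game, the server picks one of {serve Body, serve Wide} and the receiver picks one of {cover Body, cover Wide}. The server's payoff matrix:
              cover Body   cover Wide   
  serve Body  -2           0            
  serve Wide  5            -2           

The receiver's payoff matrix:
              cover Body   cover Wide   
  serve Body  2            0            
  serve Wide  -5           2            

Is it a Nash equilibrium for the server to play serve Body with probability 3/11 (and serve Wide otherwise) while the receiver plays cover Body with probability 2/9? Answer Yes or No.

No

Given the server's mix p = 3/11, the receiver's payoff from cover Body is -34/11 but from cover Wide is 16/11. The receiver strictly prefers cover Wide, so the receiver would not mix.
So the proposed profile is not a Nash equilibrium.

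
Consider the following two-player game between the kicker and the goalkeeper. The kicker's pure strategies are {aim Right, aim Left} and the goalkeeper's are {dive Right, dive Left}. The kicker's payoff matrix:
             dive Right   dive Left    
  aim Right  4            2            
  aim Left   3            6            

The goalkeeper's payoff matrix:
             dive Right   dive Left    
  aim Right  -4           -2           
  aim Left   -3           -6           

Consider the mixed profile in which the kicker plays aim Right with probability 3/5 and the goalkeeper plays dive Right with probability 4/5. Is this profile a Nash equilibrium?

Check the goalkeeper's indifference given the kicker's mix p = 3/5:
  payoff from dive Right = -18/5; payoff from dive Left = -18/5 — equal.
Check the kicker's indifference given the goalkeeper's mix q = 4/5:
  payoff from aim Right = 18/5; payoff from aim Left = 18/5 — equal.
Both players are indifferent, so neither can profitably deviate.

Yes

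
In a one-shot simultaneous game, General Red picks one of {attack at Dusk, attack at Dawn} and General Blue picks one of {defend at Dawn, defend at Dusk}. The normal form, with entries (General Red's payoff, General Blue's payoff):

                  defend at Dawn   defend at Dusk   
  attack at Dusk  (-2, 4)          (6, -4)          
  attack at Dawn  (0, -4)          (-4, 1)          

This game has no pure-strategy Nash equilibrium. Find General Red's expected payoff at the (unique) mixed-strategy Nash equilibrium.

General Red's indifference between attack at Dusk and attack at Dawn determines General Blue's mixing probability q:
  General Red's payoff from attack at Dusk: q·(-2) + (1−q)·6 = -8q + 6
  General Red's payoff from attack at Dawn: q·0 + (1−q)·(-4) = 4q - 4
  -8q + 6 = 4q - 4  ⇒  -12q = -10  ⇒  q = 5/6.
At equilibrium General Red is indifferent across rows, so General Red's payoff equals the payoff from attack at Dusk: (5/6)·(-2) + (1/6)·6 = -2/3.

-2/3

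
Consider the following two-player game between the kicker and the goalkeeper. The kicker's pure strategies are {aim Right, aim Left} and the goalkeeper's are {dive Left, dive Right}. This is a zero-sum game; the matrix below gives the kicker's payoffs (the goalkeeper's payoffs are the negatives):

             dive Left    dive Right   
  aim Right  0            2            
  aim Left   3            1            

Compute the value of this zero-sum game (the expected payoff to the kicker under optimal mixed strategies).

v = 3/2

The goalkeeper's mix must leave the kicker indifferent between aim Right and aim Left.
  the kicker's payoff from aim Right: q·0 + (1−q)·2 = -2q + 2
  the kicker's payoff from aim Left: q·3 + (1−q)·1 = 2q + 1
  -2q + 2 = 2q + 1  ⇒  -4q = -1  ⇒  q = 1/4.
The value is the kicker's expected payoff against this mix (using aim Right): (1/4)·0 + (3/4)·2 = 3/2.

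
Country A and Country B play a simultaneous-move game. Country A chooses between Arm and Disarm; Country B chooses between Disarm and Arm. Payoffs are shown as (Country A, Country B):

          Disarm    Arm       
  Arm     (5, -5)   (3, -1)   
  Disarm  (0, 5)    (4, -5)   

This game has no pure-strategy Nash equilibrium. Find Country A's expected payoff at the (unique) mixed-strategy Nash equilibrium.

Set Country A's expected payoff from Arm equal to that from Disarm:
  Country A's expected payoff from Arm: q·5 + (1−q)·3 = 2q + 3
  Country A's expected payoff from Disarm: q·0 + (1−q)·4 = -4q + 4
  2q + 3 = -4q + 4  ⇒  6q = 1  ⇒  q = 1/6.
At equilibrium Country A is indifferent across rows, so Country A's payoff equals the payoff from Arm: (1/6)·5 + (5/6)·3 = 10/3.

10/3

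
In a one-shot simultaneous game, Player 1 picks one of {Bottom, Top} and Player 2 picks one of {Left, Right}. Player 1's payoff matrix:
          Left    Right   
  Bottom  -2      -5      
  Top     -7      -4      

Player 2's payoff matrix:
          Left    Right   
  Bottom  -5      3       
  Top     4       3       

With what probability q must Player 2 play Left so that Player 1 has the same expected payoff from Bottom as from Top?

Set Player 1's expected payoff from Bottom equal to that from Top:
  Player 1's payoff from Bottom: q·(-2) + (1−q)·(-5) = 3q - 5
  Player 1's payoff from Top: q·(-7) + (1−q)·(-4) = -3q - 4
  3q - 5 = -3q - 4  ⇒  6q = 1  ⇒  q = 1/6.

q = 1/6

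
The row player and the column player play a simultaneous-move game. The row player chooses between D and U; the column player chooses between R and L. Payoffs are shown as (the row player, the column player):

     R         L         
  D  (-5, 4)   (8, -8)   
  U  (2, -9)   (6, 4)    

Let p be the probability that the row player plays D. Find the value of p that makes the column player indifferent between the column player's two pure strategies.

p = 13/25

In a mixed equilibrium the column player is indifferent between R and L; this condition fixes p.
  the column player's payoff to R: p·4 + (1−p)·(-9) = 13p - 9
  the column player's payoff to L: p·(-8) + (1−p)·4 = -12p + 4
  13p - 9 = -12p + 4  ⇒  25p = 13  ⇒  p = 13/25.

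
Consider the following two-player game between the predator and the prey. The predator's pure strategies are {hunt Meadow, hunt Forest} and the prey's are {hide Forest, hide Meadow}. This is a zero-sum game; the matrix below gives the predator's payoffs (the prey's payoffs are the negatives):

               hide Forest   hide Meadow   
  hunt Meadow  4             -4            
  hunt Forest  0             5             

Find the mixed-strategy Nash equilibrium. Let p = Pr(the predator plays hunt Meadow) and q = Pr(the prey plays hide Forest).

p = 5/13, q = 9/13

The predator's mix must leave the prey indifferent between hide Forest and hide Meadow.
  the prey's expected payoff from hide Forest: p·(-4) + (1−p)·0 = -4p
  the prey's expected payoff from hide Meadow: p·4 + (1−p)·(-5) = 9p - 5
  -4p = 9p - 5  ⇒  -13p = -5  ⇒  p = 5/13.
The prey's mix must leave the predator indifferent between hunt Meadow and hunt Forest.
  the predator's payoff from hunt Meadow: q·4 + (1−q)·(-4) = 8q - 4
  the predator's payoff from hunt Forest: q·0 + (1−q)·5 = -5q + 5
  8q - 4 = -5q + 5  ⇒  13q = 9  ⇒  q = 9/13.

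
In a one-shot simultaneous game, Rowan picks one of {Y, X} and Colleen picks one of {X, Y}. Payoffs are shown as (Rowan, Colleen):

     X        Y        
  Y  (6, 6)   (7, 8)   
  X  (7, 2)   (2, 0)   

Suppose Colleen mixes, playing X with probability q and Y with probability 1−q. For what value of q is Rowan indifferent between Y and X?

For Rowan to be willing to mix, Rowan must be indifferent between Y and X, which pins down Colleen's mix.
  Rowan's payoff to Y: q·6 + (1−q)·7 = -q + 7
  Rowan's payoff to X: q·7 + (1−q)·2 = 5q + 2
  -q + 7 = 5q + 2  ⇒  -6q = -5  ⇒  q = 5/6.

q = 5/6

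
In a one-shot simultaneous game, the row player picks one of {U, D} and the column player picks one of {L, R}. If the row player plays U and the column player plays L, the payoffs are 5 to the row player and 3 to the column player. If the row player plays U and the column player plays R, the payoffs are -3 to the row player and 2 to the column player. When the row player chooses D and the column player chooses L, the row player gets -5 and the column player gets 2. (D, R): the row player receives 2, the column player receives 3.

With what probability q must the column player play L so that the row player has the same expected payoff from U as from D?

q = 1/3

For the row player to be willing to mix, the row player must be indifferent between U and D, which pins down the column player's mix.
  the row player's payoff to U: q·5 + (1−q)·(-3) = 8q - 3
  the row player's payoff to D: q·(-5) + (1−q)·2 = -7q + 2
  8q - 3 = -7q + 2  ⇒  15q = 5  ⇒  q = 1/3.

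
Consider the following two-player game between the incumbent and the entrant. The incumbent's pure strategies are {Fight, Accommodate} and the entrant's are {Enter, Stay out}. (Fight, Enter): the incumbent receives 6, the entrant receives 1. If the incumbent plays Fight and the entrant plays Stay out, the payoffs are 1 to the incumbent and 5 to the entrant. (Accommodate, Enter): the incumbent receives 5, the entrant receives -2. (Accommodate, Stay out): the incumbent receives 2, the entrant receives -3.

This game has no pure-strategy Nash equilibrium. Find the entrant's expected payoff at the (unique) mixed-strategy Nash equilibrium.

-7/5

In a mixed equilibrium the entrant is indifferent between Enter and Stay out; this condition fixes p.
  the entrant's payoff from Enter: p·1 + (1−p)·(-2) = 3p - 2
  the entrant's payoff from Stay out: p·5 + (1−p)·(-3) = 8p - 3
  3p - 2 = 8p - 3  ⇒  -5p = -1  ⇒  p = 1/5.
At equilibrium the entrant is indifferent across columns, so the entrant's payoff equals the payoff from Enter: (1/5)·1 + (4/5)·(-2) = -7/5.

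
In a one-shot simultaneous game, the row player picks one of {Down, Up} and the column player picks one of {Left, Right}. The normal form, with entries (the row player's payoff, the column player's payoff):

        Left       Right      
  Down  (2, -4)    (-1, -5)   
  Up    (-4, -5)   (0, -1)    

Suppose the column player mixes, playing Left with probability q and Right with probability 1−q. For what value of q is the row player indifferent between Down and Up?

The row player's indifference between Down and Up determines the column player's mixing probability q:
  the row player's payoff from Down: q·2 + (1−q)·(-1) = 3q - 1
  the row player's payoff from Up: q·(-4) + (1−q)·0 = -4q
  3q - 1 = -4q  ⇒  7q = 1  ⇒  q = 1/7.

q = 1/7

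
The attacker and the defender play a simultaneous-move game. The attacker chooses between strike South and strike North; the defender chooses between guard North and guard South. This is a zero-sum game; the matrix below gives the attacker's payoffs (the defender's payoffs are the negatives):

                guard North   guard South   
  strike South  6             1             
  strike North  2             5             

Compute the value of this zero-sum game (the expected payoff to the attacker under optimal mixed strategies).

The attacker's indifference between strike South and strike North determines the defender's mixing probability q:
  the attacker's payoff to strike South: q·6 + (1−q)·1 = 5q + 1
  the attacker's payoff to strike North: q·2 + (1−q)·5 = -3q + 5
  5q + 1 = -3q + 5  ⇒  8q = 4  ⇒  q = 1/2.
The value is the attacker's expected payoff against this mix (using strike South): (1/2)·6 + (1/2)·1 = 7/2.

v = 7/2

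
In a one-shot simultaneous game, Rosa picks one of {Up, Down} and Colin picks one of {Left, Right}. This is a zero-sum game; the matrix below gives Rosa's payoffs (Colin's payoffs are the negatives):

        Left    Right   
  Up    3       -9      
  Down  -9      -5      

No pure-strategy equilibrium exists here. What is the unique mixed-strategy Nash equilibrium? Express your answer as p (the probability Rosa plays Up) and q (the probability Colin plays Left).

Rosa's mix must leave Colin indifferent between Left and Right.
  Colin's expected payoff from Left: p·(-3) + (1−p)·9 = -12p + 9
  Colin's expected payoff from Right: p·9 + (1−p)·5 = 4p + 5
  -12p + 9 = 4p + 5  ⇒  -16p = -4  ⇒  p = 1/4.
Colin's mix must leave Rosa indifferent between Up and Down.
  Rosa's expected payoff from Up: q·3 + (1−q)·(-9) = 12q - 9
  Rosa's expected payoff from Down: q·(-9) + (1−q)·(-5) = -4q - 5
  12q - 9 = -4q - 5  ⇒  16q = 4  ⇒  q = 1/4.

p = 1/4, q = 1/4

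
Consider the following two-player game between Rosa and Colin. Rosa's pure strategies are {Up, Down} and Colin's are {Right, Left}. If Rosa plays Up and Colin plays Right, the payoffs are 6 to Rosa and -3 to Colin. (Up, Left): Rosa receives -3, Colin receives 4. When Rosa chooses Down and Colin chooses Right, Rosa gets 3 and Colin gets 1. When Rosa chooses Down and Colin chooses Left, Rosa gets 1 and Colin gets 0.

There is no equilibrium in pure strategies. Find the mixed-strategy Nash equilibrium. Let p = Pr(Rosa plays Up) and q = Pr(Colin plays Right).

In a mixed equilibrium Colin is indifferent between Right and Left; this condition fixes p.
  Colin's payoff from Right: p·(-3) + (1−p)·1 = -4p + 1
  Colin's payoff from Left: p·4 + (1−p)·0 = 4p
  -4p + 1 = 4p  ⇒  -8p = -1  ⇒  p = 1/8.
In a mixed equilibrium Rosa is indifferent between Up and Down; this condition fixes q.
  Rosa's expected payoff from Up: q·6 + (1−q)·(-3) = 9q - 3
  Rosa's expected payoff from Down: q·3 + (1−q)·1 = 2q + 1
  9q - 3 = 2q + 1  ⇒  7q = 4  ⇒  q = 4/7.

p = 1/8, q = 4/7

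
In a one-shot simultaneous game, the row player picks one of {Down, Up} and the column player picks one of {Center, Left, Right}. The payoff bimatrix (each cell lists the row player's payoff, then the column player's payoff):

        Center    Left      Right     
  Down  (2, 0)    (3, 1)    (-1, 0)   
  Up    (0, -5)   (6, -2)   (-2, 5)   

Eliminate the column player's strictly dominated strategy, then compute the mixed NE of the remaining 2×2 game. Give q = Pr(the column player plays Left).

The column player's strategy Center is strictly dominated by Left: 1 > 0 and -2 > -5. Eliminate Center.
For the row player to be willing to mix, the row player must be indifferent between Down and Up, which pins down the column player's mix.
  the row player's expected payoff from Down: q·3 + (1−q)·(-1) = 4q - 1
  the row player's expected payoff from Up: q·6 + (1−q)·(-2) = 8q - 2
  4q - 1 = 8q - 2  ⇒  -4q = -1  ⇒  q = 1/4.

q = 1/4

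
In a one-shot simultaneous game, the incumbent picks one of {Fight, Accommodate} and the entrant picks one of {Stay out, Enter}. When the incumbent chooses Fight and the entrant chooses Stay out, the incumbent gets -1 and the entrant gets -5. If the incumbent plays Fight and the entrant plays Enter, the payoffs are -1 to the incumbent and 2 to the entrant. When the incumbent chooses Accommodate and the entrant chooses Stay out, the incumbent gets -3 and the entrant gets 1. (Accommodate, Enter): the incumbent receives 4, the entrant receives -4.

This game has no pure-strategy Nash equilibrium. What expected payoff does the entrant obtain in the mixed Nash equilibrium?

-3/2

In a mixed equilibrium the entrant is indifferent between Stay out and Enter; this condition fixes p.
  the entrant's payoff to Stay out: p·(-5) + (1−p)·1 = -6p + 1
  the entrant's payoff to Enter: p·2 + (1−p)·(-4) = 6p - 4
  -6p + 1 = 6p - 4  ⇒  -12p = -5  ⇒  p = 5/12.
At equilibrium the entrant is indifferent across columns, so the entrant's payoff equals the payoff from Stay out: (5/12)·(-5) + (7/12)·1 = -3/2.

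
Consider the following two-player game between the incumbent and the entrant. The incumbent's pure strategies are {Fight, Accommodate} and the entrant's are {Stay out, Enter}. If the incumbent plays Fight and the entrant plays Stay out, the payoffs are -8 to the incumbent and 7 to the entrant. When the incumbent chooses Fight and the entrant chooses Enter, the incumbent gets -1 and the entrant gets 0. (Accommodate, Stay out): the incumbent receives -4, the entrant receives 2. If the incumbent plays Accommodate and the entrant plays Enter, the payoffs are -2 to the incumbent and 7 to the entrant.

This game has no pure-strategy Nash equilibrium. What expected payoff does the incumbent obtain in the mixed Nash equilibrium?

The incumbent's indifference between Fight and Accommodate determines the entrant's mixing probability q:
  the incumbent's expected payoff from Fight: q·(-8) + (1−q)·(-1) = -7q - 1
  the incumbent's expected payoff from Accommodate: q·(-4) + (1−q)·(-2) = -2q - 2
  -7q - 1 = -2q - 2  ⇒  -5q = -1  ⇒  q = 1/5.
At equilibrium the incumbent is indifferent across rows, so the incumbent's payoff equals the payoff from Fight: (1/5)·(-8) + (4/5)·(-1) = -12/5.

-12/5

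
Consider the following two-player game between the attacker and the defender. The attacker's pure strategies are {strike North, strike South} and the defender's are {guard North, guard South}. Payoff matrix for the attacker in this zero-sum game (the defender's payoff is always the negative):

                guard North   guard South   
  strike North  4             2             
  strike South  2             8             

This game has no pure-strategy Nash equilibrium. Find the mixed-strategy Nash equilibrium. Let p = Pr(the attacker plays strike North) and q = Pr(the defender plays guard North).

p = 3/4, q = 3/4

For the defender to be willing to mix, the defender must be indifferent between guard North and guard South, which pins down the attacker's mix.
  the defender's expected payoff from guard North: p·(-4) + (1−p)·(-2) = -2p - 2
  the defender's expected payoff from guard South: p·(-2) + (1−p)·(-8) = 6p - 8
  -2p - 2 = 6p - 8  ⇒  -8p = -6  ⇒  p = 3/4.
The attacker's indifference between strike North and strike South determines the defender's mixing probability q:
  the attacker's payoff from strike North: q·4 + (1−q)·2 = 2q + 2
  the attacker's payoff from strike South: q·2 + (1−q)·8 = -6q + 8
  2q + 2 = -6q + 8  ⇒  8q = 6  ⇒  q = 3/4.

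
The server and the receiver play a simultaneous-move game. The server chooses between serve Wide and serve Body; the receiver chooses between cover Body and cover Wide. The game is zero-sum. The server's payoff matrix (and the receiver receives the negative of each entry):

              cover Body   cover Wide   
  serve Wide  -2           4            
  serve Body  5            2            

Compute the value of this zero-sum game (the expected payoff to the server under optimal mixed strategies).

v = 8/3

The receiver's mix must leave the server indifferent between serve Wide and serve Body.
  the server's payoff from serve Wide: q·(-2) + (1−q)·4 = -6q + 4
  the server's payoff from serve Body: q·5 + (1−q)·2 = 3q + 2
  -6q + 4 = 3q + 2  ⇒  -9q = -2  ⇒  q = 2/9.
The value is the server's expected payoff against this mix (using serve Wide): (2/9)·(-2) + (7/9)·4 = 8/3.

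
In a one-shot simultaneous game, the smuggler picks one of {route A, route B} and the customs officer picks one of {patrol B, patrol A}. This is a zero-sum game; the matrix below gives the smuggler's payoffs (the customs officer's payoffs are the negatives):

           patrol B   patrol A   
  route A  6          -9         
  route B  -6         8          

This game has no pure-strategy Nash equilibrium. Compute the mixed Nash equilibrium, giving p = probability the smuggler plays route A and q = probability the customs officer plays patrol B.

The customs officer's indifference between patrol B and patrol A determines the smuggler's mixing probability p:
  the customs officer's payoff to patrol B: p·(-6) + (1−p)·6 = -12p + 6
  the customs officer's payoff to patrol A: p·9 + (1−p)·(-8) = 17p - 8
  -12p + 6 = 17p - 8  ⇒  -29p = -14  ⇒  p = 14/29.
In a mixed equilibrium the smuggler is indifferent between route A and route B; this condition fixes q.
  the smuggler's expected payoff from route A: q·6 + (1−q)·(-9) = 15q - 9
  the smuggler's expected payoff from route B: q·(-6) + (1−q)·8 = -14q + 8
  15q - 9 = -14q + 8  ⇒  29q = 17  ⇒  q = 17/29.

p = 14/29, q = 17/29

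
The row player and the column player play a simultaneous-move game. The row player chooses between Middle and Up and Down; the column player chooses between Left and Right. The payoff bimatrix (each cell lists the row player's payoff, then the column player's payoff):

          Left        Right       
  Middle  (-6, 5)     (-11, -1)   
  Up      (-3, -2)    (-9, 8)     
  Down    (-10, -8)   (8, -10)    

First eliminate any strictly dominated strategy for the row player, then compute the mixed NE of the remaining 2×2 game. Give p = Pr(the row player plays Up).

The row player's strategy Middle is strictly dominated by Up: -3 > -6 and -9 > -11. Eliminate Middle.
In a mixed equilibrium the column player is indifferent between Left and Right; this condition fixes p.
  the column player's expected payoff from Left: p·(-2) + (1−p)·(-8) = 6p - 8
  the column player's expected payoff from Right: p·8 + (1−p)·(-10) = 18p - 10
  6p - 8 = 18p - 10  ⇒  -12p = -2  ⇒  p = 1/6.

p = 1/6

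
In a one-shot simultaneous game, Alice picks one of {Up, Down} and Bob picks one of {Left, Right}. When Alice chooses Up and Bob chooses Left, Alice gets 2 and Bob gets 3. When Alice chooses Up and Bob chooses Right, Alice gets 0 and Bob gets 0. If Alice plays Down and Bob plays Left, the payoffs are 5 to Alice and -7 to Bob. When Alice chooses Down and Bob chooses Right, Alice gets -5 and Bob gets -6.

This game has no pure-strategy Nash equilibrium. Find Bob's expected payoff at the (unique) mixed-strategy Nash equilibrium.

-9/2

Bob's indifference between Left and Right determines Alice's mixing probability p:
  Bob's expected payoff from Left: p·3 + (1−p)·(-7) = 10p - 7
  Bob's expected payoff from Right: p·0 + (1−p)·(-6) = 6p - 6
  10p - 7 = 6p - 6  ⇒  4p = 1  ⇒  p = 1/4.
At equilibrium Bob is indifferent across columns, so Bob's payoff equals the payoff from Left: (1/4)·3 + (3/4)·(-7) = -9/2.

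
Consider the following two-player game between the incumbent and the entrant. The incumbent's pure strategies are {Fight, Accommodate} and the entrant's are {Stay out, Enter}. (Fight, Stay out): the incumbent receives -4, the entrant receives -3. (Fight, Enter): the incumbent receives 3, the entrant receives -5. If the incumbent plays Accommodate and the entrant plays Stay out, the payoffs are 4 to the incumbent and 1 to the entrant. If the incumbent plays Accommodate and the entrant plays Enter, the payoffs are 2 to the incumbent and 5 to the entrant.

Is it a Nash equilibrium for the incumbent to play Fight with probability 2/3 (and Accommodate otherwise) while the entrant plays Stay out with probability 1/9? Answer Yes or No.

Yes

Check the entrant's indifference given the incumbent's mix p = 2/3:
  payoff from Stay out = -5/3; payoff from Enter = -5/3 — equal.
Check the incumbent's indifference given the entrant's mix q = 1/9:
  payoff from Fight = 20/9; payoff from Accommodate = 20/9 — equal.
Both players are indifferent, so neither can profitably deviate.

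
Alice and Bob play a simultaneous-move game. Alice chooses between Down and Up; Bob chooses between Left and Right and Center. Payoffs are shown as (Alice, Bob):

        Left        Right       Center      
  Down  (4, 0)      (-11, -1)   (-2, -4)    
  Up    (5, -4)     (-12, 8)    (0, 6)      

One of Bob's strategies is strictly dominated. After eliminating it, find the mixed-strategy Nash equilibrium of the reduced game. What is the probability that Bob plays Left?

q = 1/2

Bob's strategy Center is strictly dominated by Right: -1 > -4 and 8 > 6. Eliminate Center.
Set Alice's expected payoff from Down equal to that from Up:
  Alice's expected payoff from Down: q·4 + (1−q)·(-11) = 15q - 11
  Alice's expected payoff from Up: q·5 + (1−q)·(-12) = 17q - 12
  15q - 11 = 17q - 12  ⇒  -2q = -1  ⇒  q = 1/2.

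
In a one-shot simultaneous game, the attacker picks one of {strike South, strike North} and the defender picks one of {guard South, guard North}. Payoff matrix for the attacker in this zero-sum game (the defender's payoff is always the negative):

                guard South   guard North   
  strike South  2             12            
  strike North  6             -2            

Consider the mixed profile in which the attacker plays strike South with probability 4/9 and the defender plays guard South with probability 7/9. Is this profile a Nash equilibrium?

Yes

Check the defender's indifference given the attacker's mix p = 4/9:
  payoff from guard South = -38/9; payoff from guard North = -38/9 — equal.
Check the attacker's indifference given the defender's mix q = 7/9:
  payoff from strike South = 38/9; payoff from strike North = 38/9 — equal.
Both players are indifferent, so neither can profitably deviate.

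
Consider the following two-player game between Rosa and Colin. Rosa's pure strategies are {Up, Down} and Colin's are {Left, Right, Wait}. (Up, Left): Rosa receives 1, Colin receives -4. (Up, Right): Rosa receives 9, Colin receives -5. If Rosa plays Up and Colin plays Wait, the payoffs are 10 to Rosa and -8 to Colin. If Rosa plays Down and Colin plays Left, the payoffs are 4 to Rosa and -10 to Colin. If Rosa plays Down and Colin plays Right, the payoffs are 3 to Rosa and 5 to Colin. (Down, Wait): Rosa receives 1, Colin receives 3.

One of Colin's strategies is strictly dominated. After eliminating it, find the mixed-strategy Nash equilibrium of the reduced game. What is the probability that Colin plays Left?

Colin's strategy Wait is strictly dominated by Right: -5 > -8 and 5 > 3. Eliminate Wait.
Rosa's indifference between Up and Down determines Colin's mixing probability q:
  Rosa's expected payoff from Up: q·1 + (1−q)·9 = -8q + 9
  Rosa's expected payoff from Down: q·4 + (1−q)·3 = q + 3
  -8q + 9 = q + 3  ⇒  -9q = -6  ⇒  q = 2/3.

q = 2/3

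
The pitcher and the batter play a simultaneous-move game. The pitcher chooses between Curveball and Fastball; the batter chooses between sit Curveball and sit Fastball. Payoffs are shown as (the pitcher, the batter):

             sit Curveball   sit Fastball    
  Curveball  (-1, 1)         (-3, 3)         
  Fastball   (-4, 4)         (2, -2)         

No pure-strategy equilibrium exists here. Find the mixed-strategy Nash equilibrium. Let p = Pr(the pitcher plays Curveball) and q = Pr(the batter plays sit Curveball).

For the batter to be willing to mix, the batter must be indifferent between sit Curveball and sit Fastball, which pins down the pitcher's mix.
  the batter's payoff to sit Curveball: p·1 + (1−p)·4 = -3p + 4
  the batter's payoff to sit Fastball: p·3 + (1−p)·(-2) = 5p - 2
  -3p + 4 = 5p - 2  ⇒  -8p = -6  ⇒  p = 3/4.
Set the pitcher's expected payoff from Curveball equal to that from Fastball:
  the pitcher's expected payoff from Curveball: q·(-1) + (1−q)·(-3) = 2q - 3
  the pitcher's expected payoff from Fastball: q·(-4) + (1−q)·2 = -6q + 2
  2q - 3 = -6q + 2  ⇒  8q = 5  ⇒  q = 5/8.

p = 3/4, q = 5/8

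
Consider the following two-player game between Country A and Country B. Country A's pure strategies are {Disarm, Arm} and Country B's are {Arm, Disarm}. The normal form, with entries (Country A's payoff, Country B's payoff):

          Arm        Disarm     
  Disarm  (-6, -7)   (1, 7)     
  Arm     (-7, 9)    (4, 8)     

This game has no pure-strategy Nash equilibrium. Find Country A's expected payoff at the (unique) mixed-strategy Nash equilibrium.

-17/4

For Country A to be willing to mix, Country A must be indifferent between Disarm and Arm, which pins down Country B's mix.
  Country A's payoff to Disarm: q·(-6) + (1−q)·1 = -7q + 1
  Country A's payoff to Arm: q·(-7) + (1−q)·4 = -11q + 4
  -7q + 1 = -11q + 4  ⇒  4q = 3  ⇒  q = 3/4.
At equilibrium Country A is indifferent across rows, so Country A's payoff equals the payoff from Disarm: (3/4)·(-6) + (1/4)·1 = -17/4.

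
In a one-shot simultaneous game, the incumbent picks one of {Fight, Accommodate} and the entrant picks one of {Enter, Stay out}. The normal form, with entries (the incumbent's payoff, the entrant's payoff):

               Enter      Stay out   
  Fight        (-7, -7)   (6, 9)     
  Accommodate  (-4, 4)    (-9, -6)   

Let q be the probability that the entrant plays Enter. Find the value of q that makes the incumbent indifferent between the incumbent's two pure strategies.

q = 5/6

For the incumbent to be willing to mix, the incumbent must be indifferent between Fight and Accommodate, which pins down the entrant's mix.
  the incumbent's payoff from Fight: q·(-7) + (1−q)·6 = -13q + 6
  the incumbent's payoff from Accommodate: q·(-4) + (1−q)·(-9) = 5q - 9
  -13q + 6 = 5q - 9  ⇒  -18q = -15  ⇒  q = 5/6.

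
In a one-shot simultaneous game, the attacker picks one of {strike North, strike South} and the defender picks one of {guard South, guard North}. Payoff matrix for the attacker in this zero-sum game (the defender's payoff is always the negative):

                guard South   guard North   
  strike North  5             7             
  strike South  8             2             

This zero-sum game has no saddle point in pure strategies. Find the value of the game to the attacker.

Set the attacker's expected payoff from strike North equal to that from strike South:
  the attacker's expected payoff from strike North: q·5 + (1−q)·7 = -2q + 7
  the attacker's expected payoff from strike South: q·8 + (1−q)·2 = 6q + 2
  -2q + 7 = 6q + 2  ⇒  -8q = -5  ⇒  q = 5/8.
The value is the attacker's expected payoff against this mix (using strike North): (5/8)·5 + (3/8)·7 = 23/4.

v = 23/4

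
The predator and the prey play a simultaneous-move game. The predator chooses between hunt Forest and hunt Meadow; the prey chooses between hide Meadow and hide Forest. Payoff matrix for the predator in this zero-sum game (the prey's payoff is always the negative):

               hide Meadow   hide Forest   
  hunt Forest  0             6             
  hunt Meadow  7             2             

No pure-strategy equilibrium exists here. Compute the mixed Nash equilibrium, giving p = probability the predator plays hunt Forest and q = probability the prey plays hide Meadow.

p = 5/11, q = 4/11

The predator's mix must leave the prey indifferent between hide Meadow and hide Forest.
  the prey's payoff from hide Meadow: p·0 + (1−p)·(-7) = 7p - 7
  the prey's payoff from hide Forest: p·(-6) + (1−p)·(-2) = -4p - 2
  7p - 7 = -4p - 2  ⇒  11p = 5  ⇒  p = 5/11.
The predator's indifference between hunt Forest and hunt Meadow determines the prey's mixing probability q:
  the predator's payoff to hunt Forest: q·0 + (1−q)·6 = -6q + 6
  the predator's payoff to hunt Meadow: q·7 + (1−q)·2 = 5q + 2
  -6q + 6 = 5q + 2  ⇒  -11q = -4  ⇒  q = 4/11.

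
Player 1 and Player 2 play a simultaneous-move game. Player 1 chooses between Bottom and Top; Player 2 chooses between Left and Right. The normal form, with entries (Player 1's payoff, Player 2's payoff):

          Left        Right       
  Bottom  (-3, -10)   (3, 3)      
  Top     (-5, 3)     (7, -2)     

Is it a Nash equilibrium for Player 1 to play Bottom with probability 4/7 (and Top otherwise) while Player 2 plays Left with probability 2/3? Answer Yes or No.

Given Player 1's mix p = 4/7, Player 2's payoff from Left is -31/7 but from Right is 6/7. Player 2 strictly prefers Right, so Player 2 would not mix.
So the proposed profile is not a Nash equilibrium.

No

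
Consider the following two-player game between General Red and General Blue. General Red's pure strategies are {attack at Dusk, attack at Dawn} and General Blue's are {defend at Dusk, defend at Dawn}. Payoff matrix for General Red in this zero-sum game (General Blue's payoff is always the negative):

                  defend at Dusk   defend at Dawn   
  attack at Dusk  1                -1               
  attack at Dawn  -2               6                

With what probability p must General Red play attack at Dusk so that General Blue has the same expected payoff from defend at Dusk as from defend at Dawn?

p = 4/5

For General Blue to be willing to mix, General Blue must be indifferent between defend at Dusk and defend at Dawn, which pins down General Red's mix.
  General Blue's expected payoff from defend at Dusk: p·(-1) + (1−p)·2 = -3p + 2
  General Blue's expected payoff from defend at Dawn: p·1 + (1−p)·(-6) = 7p - 6
  -3p + 2 = 7p - 6  ⇒  -10p = -8  ⇒  p = 4/5.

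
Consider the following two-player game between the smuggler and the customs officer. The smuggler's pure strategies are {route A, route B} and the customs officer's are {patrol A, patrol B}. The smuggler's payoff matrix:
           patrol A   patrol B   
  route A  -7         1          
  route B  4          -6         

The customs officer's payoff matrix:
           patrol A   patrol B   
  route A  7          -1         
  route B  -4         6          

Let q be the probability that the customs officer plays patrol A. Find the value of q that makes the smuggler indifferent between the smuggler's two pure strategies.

In a mixed equilibrium the smuggler is indifferent between route A and route B; this condition fixes q.
  the smuggler's payoff to route A: q·(-7) + (1−q)·1 = -8q + 1
  the smuggler's payoff to route B: q·4 + (1−q)·(-6) = 10q - 6
  -8q + 1 = 10q - 6  ⇒  -18q = -7  ⇒  q = 7/18.

q = 7/18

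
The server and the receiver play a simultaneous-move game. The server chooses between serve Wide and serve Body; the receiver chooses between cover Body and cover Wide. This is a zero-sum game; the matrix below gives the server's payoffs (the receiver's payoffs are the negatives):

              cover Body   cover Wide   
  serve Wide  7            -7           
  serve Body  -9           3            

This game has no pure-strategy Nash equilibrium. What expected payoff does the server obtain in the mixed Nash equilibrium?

-21/13

For the server to be willing to mix, the server must be indifferent between serve Wide and serve Body, which pins down the receiver's mix.
  the server's payoff to serve Wide: q·7 + (1−q)·(-7) = 14q - 7
  the server's payoff to serve Body: q·(-9) + (1−q)·3 = -12q + 3
  14q - 7 = -12q + 3  ⇒  26q = 10  ⇒  q = 5/13.
At equilibrium the server is indifferent across rows, so the server's payoff equals the payoff from serve Wide: (5/13)·7 + (8/13)·(-7) = -21/13.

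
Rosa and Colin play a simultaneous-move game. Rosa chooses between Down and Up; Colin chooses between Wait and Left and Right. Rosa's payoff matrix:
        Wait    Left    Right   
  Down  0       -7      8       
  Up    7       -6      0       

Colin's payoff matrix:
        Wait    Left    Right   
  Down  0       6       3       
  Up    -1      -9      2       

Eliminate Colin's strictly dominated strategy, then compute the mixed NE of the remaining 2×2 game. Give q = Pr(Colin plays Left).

Colin's strategy Wait is strictly dominated by Right: 3 > 0 and 2 > -1. Eliminate Wait.
Set Rosa's expected payoff from Down equal to that from Up:
  Rosa's payoff from Down: q·(-7) + (1−q)·8 = -15q + 8
  Rosa's payoff from Up: q·(-6) + (1−q)·0 = -6q
  -15q + 8 = -6q  ⇒  -9q = -8  ⇒  q = 8/9.

q = 8/9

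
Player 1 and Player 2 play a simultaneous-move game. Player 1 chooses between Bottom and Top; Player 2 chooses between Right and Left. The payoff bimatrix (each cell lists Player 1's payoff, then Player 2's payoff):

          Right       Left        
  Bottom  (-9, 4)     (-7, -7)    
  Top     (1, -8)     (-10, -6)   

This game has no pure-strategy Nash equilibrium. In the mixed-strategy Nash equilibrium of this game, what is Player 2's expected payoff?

In a mixed equilibrium Player 2 is indifferent between Right and Left; this condition fixes p.
  Player 2's payoff to Right: p·4 + (1−p)·(-8) = 12p - 8
  Player 2's payoff to Left: p·(-7) + (1−p)·(-6) = -p - 6
  12p - 8 = -p - 6  ⇒  13p = 2  ⇒  p = 2/13.
At equilibrium Player 2 is indifferent across columns, so Player 2's payoff equals the payoff from Right: (2/13)·4 + (11/13)·(-8) = -80/13.

-80/13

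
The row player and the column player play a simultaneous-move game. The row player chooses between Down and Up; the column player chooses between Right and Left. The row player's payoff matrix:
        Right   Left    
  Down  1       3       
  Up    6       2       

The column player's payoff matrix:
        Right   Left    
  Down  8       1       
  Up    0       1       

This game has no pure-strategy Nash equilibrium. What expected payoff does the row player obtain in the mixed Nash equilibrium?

The row player's indifference between Down and Up determines the column player's mixing probability q:
  the row player's payoff from Down: q·1 + (1−q)·3 = -2q + 3
  the row player's payoff from Up: q·6 + (1−q)·2 = 4q + 2
  -2q + 3 = 4q + 2  ⇒  -6q = -1  ⇒  q = 1/6.
At equilibrium the row player is indifferent across rows, so the row player's payoff equals the payoff from Down: (1/6)·1 + (5/6)·3 = 8/3.

8/3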